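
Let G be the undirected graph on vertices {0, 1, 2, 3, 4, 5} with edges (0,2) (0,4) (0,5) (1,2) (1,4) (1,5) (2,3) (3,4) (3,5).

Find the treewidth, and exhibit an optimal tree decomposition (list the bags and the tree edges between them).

Every bag has size at most 4, so the width is 4 − 1 = 3 and tw(G) ≤ 3. For the lower bound: the 4 vertex sets {1,4}, {3,5}, {0}, {2} are disjoint, each induces a connected subgraph, and every pair is joined by at least one edge of G. Contracting each set to a single vertex therefore yields K_{4} as a minor, and since treewidth is minor-monotone, tw(G) ≥ tw(K_{4}) = 3. Therefore the treewidth is 3.

Treewidth 3.
One optimal decomposition is:
Bags: B1 = {0, 1, 3, 4}  B2 = {0, 1, 3, 5}  B3 = {0, 1, 2, 3}
Tree: B1–B2, B2–B3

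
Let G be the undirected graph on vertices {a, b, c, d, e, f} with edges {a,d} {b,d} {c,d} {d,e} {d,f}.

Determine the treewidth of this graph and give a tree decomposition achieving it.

The largest bag has 2 vertices, giving width 1; this decomposition certifies tw(G) ≤ 1. Since G has at least one edge (e.g. c–d), it is not an edgeless graph, so tw(G) ≥ 1. Hence tw(G) = 1 exactly.

Treewidth 1.
Bags: B1 = {c, d}  B2 = {d, e}  B3 = {a, d}  B4 = {d, f}  B5 = {b, d}
Tree: B1–B2, B2–B3, B2–B4, B1–B5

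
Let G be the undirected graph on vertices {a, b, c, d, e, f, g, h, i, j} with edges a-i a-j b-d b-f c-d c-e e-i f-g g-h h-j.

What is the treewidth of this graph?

A width-2 tree decomposition is:
Bags: B1 = {g, h, j}  B2 = {f, g, j}  B3 = {b, f, j}  B4 = {b, d, j}  B5 = {c, d, j}  B6 = {c, e, j}  B7 = {e, i, j}  B8 = {a, i, j}
Tree: B1–B2, B2–B3, B3–B4, B4–B5, B5–B6, B6–B7, B7–B8
Every bag has size at most 3, so the width is 3 − 1 = 2 and tw(G) ≤ 2. Since j–h–g–f–b–d–c–e–i–a–j is a cycle in G, G is not acyclic. Forests are exactly the graphs of treewidth ≤ 1, so tw(G) ≥ 2. Hence tw(G) = 2 exactly.

2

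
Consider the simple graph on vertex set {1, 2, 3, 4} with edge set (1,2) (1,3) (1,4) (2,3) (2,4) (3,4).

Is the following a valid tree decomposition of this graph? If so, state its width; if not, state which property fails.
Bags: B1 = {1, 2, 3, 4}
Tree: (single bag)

Yes; width 3.

Checking the three conditions: (i) the bags cover all of {1, 2, 3, 4}; (ii) for each edge, some bag contains both endpoints; (iii) the bags containing any fixed vertex form a subtree. All hold, so the decomposition is valid with width 4 − 1 = 3.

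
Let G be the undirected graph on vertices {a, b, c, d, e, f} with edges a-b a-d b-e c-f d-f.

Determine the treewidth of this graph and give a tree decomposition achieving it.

Each bag holds 2 vertices, so the decomposition has width 1, which upper-bounds the treewidth. G has an edge, so its treewidth is at least 1. Therefore the treewidth is 1.

Treewidth 1.
One optimal decomposition is:
Bags: B1 = {c, f}  B2 = {d, f}  B3 = {a, d}  B4 = {a, b}  B5 = {b, e}
Tree: B1–B2, B2–B3, B3–B4, B4–B5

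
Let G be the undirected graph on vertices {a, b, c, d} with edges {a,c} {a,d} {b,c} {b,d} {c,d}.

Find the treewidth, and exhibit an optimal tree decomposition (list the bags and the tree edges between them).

The largest bag has 3 vertices, giving width 2; this decomposition certifies tw(G) ≤ 2. Conversely, {a, c, d} is a clique of size 3, and the vertices of any clique must share a bag in every tree decomposition; so some bag has ≥ 3 vertices and tw(G) ≥ 2. Hence tw(G) = 2 exactly.

Treewidth 2.
One optimal decomposition is:
Bags: B1 = {a, c, d}  B2 = {b, c, d}
Tree: B1–B2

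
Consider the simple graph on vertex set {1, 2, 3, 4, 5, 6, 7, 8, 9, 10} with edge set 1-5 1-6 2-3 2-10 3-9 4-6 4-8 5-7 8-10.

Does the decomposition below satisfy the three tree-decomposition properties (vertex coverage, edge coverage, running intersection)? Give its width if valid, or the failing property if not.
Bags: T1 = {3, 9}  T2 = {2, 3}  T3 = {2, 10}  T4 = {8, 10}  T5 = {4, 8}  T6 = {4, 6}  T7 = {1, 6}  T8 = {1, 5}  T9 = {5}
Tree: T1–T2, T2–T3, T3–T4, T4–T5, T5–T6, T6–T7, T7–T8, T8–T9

A tree decomposition must satisfy three properties: every vertex lies in some bag; for every edge, both endpoints lie together in some bag; and for every vertex, the bags containing it form a connected subtree. Here vertex 7 appears in no bag, so the decomposition is invalid.

No — vertex 7 appears in no bag.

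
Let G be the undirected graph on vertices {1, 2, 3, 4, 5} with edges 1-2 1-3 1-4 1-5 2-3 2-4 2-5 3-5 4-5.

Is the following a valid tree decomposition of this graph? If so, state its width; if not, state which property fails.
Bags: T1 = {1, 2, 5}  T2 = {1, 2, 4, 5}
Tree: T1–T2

No — vertex 3 appears in no bag.

A tree decomposition must satisfy three properties: every vertex lies in some bag; for every edge, both endpoints lie together in some bag; and for every vertex, the bags containing it form a connected subtree. Here vertex 3 appears in no bag, so the decomposition is invalid.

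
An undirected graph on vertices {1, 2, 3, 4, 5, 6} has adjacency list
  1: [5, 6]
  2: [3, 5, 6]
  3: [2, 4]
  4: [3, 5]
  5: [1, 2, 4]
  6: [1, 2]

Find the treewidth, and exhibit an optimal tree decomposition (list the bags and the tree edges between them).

Treewidth 2.
Bags: B1 = {1, 5, 6}  B2 = {2, 5, 6}  B3 = {2, 4, 5}  B4 = {2, 3, 4}
Tree: B1–B2, B2–B3, B3–B4

Every bag has size at most 3, so the width is 3 − 1 = 2 and tw(G) ≤ 2. The edges 1–6–2–5–1 form a cycle, so G is not a tree and its treewidth is at least 2. Combining the bounds, tw(G) = 2.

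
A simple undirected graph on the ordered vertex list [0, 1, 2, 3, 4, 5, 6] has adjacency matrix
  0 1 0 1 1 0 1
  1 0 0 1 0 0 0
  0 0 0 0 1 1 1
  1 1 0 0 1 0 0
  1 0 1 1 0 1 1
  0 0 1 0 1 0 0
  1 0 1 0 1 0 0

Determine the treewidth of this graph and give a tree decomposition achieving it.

Treewidth 2.
One optimal decomposition is:
Bags: B1 = {0, 3, 4}  B2 = {0, 4, 6}  B3 = {2, 4, 6}  B4 = {2, 4, 5}  B5 = {0, 1, 3}
Tree: B1–B2, B2–B3, B3–B4, B1–B5

The largest bag has 3 vertices, giving width 2; this decomposition certifies tw(G) ≤ 2. On the other hand G contains the 3-clique {0, 1, 3}. A clique must lie in a single bag of any decomposition, so no decomposition can have width below 2. The upper and lower bounds meet at 2, so that is the treewidth.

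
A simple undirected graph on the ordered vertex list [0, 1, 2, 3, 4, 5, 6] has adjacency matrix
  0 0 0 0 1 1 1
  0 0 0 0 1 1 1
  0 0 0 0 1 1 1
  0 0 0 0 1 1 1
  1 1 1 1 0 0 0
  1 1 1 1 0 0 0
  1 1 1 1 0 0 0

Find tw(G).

3

A width-3 tree decomposition is:
Bags: B1 = {3, 4, 5, 6}  B2 = {0, 4, 5, 6}  B3 = {1, 4, 5, 6}  B4 = {2, 4, 5, 6}
Tree: B1–B2, B2–B3, B3–B4
Every bag has size at most 4, so the width is 4 − 1 = 3 and tw(G) ≤ 3. For the lower bound: the 4 vertex sets {3,4}, {0,6}, {5}, {1} are disjoint, each induces a connected subgraph, and every pair is joined by at least one edge of G. Contracting each set to a single vertex therefore yields K_{4} as a minor, and since treewidth is minor-monotone, tw(G) ≥ tw(K_{4}) = 3. Therefore the treewidth is 3.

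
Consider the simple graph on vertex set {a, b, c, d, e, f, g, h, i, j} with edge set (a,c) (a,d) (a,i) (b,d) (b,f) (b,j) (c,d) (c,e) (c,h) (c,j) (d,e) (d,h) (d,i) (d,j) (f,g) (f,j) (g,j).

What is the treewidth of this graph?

2

A width-2 tree decomposition is:
Bags: B1 = {c, d, j}  B2 = {a, c, d}  B3 = {b, d, j}  B4 = {a, d, i}  B5 = {c, d, e}  B6 = {c, d, h}  B7 = {b, f, j}  B8 = {f, g, j}
Tree: B1–B2, B1–B3, B2–B4, B2–B5, B2–B6, B3–B7, B7–B8
Each bag holds 3 vertices, so the decomposition has width 2, which upper-bounds the treewidth. For the lower bound, the 3 vertices {c, d, j} are pairwise adjacent, and any tree decomposition puts a clique entirely inside one bag — forcing width ≥ 2. Combining the bounds, tw(G) = 2.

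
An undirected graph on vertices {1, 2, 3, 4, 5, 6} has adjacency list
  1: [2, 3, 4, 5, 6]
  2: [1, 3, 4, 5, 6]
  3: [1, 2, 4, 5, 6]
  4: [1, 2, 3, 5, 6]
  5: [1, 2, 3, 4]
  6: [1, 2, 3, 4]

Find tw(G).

4

A width-4 tree decomposition is:
Bags: B1 = {1, 2, 3, 4, 6}  B2 = {1, 2, 3, 4, 5}
Tree: B1–B2
The largest bag has 5 vertices, giving width 4; this decomposition certifies tw(G) ≤ 4. Conversely, {1, 2, 3, 4, 5} is a clique of size 5, and the vertices of any clique must share a bag in every tree decomposition; so some bag has ≥ 5 vertices and tw(G) ≥ 4. Therefore the treewidth is 4.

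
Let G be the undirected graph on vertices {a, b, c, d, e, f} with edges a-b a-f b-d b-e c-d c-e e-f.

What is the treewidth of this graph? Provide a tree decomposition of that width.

Treewidth 2.
One optimal decomposition is:
Bags: B1 = {a, e, f}  B2 = {a, b, e}  B3 = {b, c, e}  B4 = {b, c, d}
Tree: B1–B2, B2–B3, B3–B4

Each bag holds 3 vertices, so the decomposition has width 2, which upper-bounds the treewidth. Since f–a–b–e–f is a cycle in G, G is not acyclic. Forests are exactly the graphs of treewidth ≤ 1, so tw(G) ≥ 2. Combining the bounds, tw(G) = 2.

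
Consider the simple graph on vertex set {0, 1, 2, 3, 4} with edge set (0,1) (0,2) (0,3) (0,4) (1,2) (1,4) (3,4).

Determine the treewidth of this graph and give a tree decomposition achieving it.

Treewidth 2.
Bags: B1 = {0, 1, 4}  B2 = {0, 1, 2}  B3 = {0, 3, 4}
Tree: B1–B2, B1–B3

Each bag holds 3 vertices, so the decomposition has width 2, which upper-bounds the treewidth. For the lower bound, the 3 vertices {0, 1, 2} are pairwise adjacent, and any tree decomposition puts a clique entirely inside one bag — forcing width ≥ 2. Therefore the treewidth is 2.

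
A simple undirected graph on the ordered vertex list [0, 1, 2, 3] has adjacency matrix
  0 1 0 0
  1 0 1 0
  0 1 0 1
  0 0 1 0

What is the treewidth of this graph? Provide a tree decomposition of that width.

Treewidth 1.
One optimal decomposition is:
Bags: B1 = {1, 2}  B2 = {2, 3}  B3 = {0, 1}
Tree: B1–B2, B1–B3

Every bag has size at most 2, so the width is 2 − 1 = 1 and tw(G) ≤ 1. Any graph with an edge has treewidth ≥ 1, and G has the edge 2–1. Therefore the treewidth is 1.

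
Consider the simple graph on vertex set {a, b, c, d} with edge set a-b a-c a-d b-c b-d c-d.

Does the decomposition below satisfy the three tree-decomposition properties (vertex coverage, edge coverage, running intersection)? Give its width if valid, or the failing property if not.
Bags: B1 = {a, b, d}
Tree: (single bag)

No — vertex c appears in no bag.

A tree decomposition must satisfy three properties: every vertex lies in some bag; for every edge, both endpoints lie together in some bag; and for every vertex, the bags containing it form a connected subtree. Here vertex c appears in no bag, so the decomposition is invalid.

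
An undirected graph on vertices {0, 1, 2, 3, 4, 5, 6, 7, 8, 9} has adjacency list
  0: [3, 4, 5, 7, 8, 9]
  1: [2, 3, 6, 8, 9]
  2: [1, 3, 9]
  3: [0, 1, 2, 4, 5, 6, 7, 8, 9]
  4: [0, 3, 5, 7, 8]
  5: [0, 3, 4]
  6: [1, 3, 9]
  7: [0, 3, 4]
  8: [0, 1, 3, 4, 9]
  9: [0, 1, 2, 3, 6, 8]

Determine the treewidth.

A width-3 tree decomposition is:
Bags: B1 = {0, 3, 4, 8}  B2 = {0, 3, 8, 9}  B3 = {0, 3, 4, 7}  B4 = {1, 3, 8, 9}  B5 = {1, 2, 3, 9}  B6 = {1, 3, 6, 9}  B7 = {0, 3, 4, 5}
Tree: B1–B2, B1–B3, B2–B4, B4–B5, B5–B6, B1–B7
Every bag has size at most 4, so the width is 4 − 1 = 3 and tw(G) ≤ 3. For the lower bound, the 4 vertices {0, 3, 8, 9} are pairwise adjacent, and any tree decomposition puts a clique entirely inside one bag — forcing width ≥ 3. Combining the bounds, tw(G) = 3.

3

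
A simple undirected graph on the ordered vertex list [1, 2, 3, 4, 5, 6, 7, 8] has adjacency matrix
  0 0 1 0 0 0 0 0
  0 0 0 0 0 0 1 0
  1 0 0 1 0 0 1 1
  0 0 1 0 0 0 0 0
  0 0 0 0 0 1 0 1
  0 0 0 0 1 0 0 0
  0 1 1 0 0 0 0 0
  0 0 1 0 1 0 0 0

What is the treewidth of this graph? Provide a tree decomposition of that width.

Treewidth 1.
Bags: B1 = {1, 3}  B2 = {3, 8}  B3 = {3, 7}  B4 = {5, 8}  B5 = {2, 7}  B6 = {3, 4}  B7 = {5, 6}
Tree: B1–B2, B2–B3, B2–B4, B3–B5, B1–B6, B4–B7

Each bag holds 2 vertices, so the decomposition has width 1, which upper-bounds the treewidth. Any graph with an edge has treewidth ≥ 1, and G has the edge 3–1. Hence tw(G) = 1 exactly.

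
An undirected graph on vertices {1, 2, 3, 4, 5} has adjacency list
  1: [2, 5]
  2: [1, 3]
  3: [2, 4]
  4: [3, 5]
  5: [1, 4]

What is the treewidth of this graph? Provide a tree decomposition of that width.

Each bag holds 3 vertices, so the decomposition has width 2, which upper-bounds the treewidth. The edges 4–3–2–1–5–4 form a cycle, so G is not a tree and its treewidth is at least 2. The upper and lower bounds meet at 2, so that is the treewidth.

Treewidth 2.
One optimal decomposition is:
Bags: B1 = {2, 3, 4}  B2 = {1, 2, 4}  B3 = {1, 4, 5}
Tree: B1–B2, B2–B3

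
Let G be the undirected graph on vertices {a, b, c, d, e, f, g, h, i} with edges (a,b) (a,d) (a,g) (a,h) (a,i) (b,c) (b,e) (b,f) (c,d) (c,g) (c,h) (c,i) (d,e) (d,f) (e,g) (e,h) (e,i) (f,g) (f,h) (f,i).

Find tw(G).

4

A width-4 tree decomposition is:
Bags: B1 = {a, c, e, f, i}  B2 = {a, b, c, e, f}  B3 = {a, c, d, e, f}  B4 = {a, c, e, f, g}  B5 = {a, c, e, f, h}
Tree: B1–B2, B2–B3, B3–B4, B4–B5
Each bag holds 5 vertices, so the decomposition has width 4, which upper-bounds the treewidth. For the lower bound: the 5 vertex sets {e,i}, {b,c}, {a,d}, {f}, {g} are disjoint, each induces a connected subgraph, and every pair is joined by at least one edge of G. Contracting each set to a single vertex therefore yields K_{5} as a minor, and since treewidth is minor-monotone, tw(G) ≥ tw(K_{5}) = 4. Therefore the treewidth is 4.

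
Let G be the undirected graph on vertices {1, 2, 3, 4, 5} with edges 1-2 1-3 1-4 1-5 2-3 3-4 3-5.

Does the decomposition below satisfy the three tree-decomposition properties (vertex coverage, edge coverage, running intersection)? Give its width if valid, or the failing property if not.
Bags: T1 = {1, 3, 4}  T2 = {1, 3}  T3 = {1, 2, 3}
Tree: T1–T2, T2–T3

A tree decomposition must satisfy three properties: every vertex lies in some bag; for every edge, both endpoints lie together in some bag; and for every vertex, the bags containing it form a connected subtree. Here vertex 5 appears in no bag, so the decomposition is invalid.

No — vertex 5 appears in no bag.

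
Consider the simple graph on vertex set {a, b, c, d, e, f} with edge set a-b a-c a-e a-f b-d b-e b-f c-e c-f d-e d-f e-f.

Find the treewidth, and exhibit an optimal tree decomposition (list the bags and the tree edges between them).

Every bag has size at most 4, so the width is 4 − 1 = 3 and tw(G) ≤ 3. Conversely, {b, d, e, f} is a clique of size 4, and the vertices of any clique must share a bag in every tree decomposition; so some bag has ≥ 4 vertices and tw(G) ≥ 3. Therefore the treewidth is 3.

Treewidth 3.
One such decomposition:
Bags: B1 = {a, b, e, f}  B2 = {a, c, e, f}  B3 = {b, d, e, f}
Tree: B1–B2, B1–B3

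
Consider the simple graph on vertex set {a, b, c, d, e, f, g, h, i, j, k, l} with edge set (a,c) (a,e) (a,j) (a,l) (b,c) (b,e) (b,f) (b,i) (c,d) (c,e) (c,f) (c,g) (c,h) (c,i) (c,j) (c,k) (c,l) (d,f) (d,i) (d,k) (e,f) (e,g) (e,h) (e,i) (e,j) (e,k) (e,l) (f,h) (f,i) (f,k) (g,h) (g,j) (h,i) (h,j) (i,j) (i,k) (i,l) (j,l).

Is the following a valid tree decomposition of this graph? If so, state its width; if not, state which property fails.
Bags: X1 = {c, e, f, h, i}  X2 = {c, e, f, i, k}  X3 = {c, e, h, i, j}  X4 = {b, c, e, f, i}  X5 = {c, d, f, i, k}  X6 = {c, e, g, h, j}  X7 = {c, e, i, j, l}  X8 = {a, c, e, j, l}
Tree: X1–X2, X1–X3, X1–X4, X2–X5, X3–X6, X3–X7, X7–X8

Yes; width 4.

Vertex coverage: the bags together contain {a, b, c, d, e, f, g, h, i, j, k, l}, the full vertex set. Edge coverage: each edge of G has both endpoints in at least one bag. Running intersection: for every vertex, the bags containing it form a connected subtree. All three properties hold, so this is a valid tree decomposition of width max|bag| − 1 = 4, and hence tw(G) ≤ 4.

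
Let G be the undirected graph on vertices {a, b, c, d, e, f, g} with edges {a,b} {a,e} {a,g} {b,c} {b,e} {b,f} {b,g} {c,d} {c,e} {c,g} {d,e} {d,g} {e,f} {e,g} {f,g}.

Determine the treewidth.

3

A width-3 tree decomposition is:
Bags: B1 = {b, e, f, g}  B2 = {b, c, e, g}  B3 = {c, d, e, g}  B4 = {a, b, e, g}
Tree: B1–B2, B2–B3, B1–B4
The largest bag has 4 vertices, giving width 3; this decomposition certifies tw(G) ≤ 3. On the other hand G contains the 4-clique {c, d, e, g}. A clique must lie in a single bag of any decomposition, so no decomposition can have width below 3. Therefore the treewidth is 3.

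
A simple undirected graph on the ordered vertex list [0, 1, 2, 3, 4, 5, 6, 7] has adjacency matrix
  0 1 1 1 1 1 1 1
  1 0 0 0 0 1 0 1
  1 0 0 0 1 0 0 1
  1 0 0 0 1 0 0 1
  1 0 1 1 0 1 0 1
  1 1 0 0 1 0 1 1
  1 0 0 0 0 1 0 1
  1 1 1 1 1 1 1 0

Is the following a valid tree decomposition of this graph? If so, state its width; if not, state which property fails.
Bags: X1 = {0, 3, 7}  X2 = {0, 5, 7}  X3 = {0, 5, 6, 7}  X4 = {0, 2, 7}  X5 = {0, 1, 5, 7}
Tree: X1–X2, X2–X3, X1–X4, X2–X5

A tree decomposition must satisfy three properties: every vertex lies in some bag; for every edge, both endpoints lie together in some bag; and for every vertex, the bags containing it form a connected subtree. Here vertex 4 appears in no bag, so the decomposition is invalid.

No — vertex 4 appears in no bag.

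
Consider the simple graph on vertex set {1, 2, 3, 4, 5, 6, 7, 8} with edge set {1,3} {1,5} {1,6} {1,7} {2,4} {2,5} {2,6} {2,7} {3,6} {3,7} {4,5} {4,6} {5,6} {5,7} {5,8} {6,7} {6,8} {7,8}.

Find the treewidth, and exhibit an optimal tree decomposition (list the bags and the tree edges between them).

Each bag holds 4 vertices, so the decomposition has width 3, which upper-bounds the treewidth. On the other hand G contains the 4-clique {1, 3, 6, 7}. A clique must lie in a single bag of any decomposition, so no decomposition can have width below 3. The upper and lower bounds meet at 3, so that is the treewidth.

Treewidth 3.
One such decomposition:
Bags: B1 = {2, 4, 5, 6}  B2 = {2, 5, 6, 7}  B3 = {1, 5, 6, 7}  B4 = {1, 3, 6, 7}  B5 = {5, 6, 7, 8}
Tree: B1–B2, B2–B3, B3–B4, B2–B5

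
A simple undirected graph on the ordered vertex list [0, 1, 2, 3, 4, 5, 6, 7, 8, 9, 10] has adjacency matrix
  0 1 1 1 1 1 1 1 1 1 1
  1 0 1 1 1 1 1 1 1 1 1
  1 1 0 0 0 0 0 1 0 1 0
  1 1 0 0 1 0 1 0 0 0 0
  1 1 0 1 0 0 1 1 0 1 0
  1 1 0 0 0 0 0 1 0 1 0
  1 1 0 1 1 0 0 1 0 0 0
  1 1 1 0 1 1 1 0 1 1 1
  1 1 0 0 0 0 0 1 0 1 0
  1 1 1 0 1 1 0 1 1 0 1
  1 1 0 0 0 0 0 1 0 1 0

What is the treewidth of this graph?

A width-4 tree decomposition is:
Bags: B1 = {0, 1, 7, 9, 10}  B2 = {0, 1, 4, 7, 9}  B3 = {0, 1, 5, 7, 9}  B4 = {0, 1, 4, 6, 7}  B5 = {0, 1, 3, 4, 6}  B6 = {0, 1, 2, 7, 9}  B7 = {0, 1, 7, 8, 9}
Tree: B1–B2, B2–B3, B2–B4, B4–B5, B3–B6, B2–B7
Every bag has size at most 5, so the width is 5 − 1 = 4 and tw(G) ≤ 4. Conversely, {0, 1, 3, 4, 6} is a clique of size 5, and the vertices of any clique must share a bag in every tree decomposition; so some bag has ≥ 5 vertices and tw(G) ≥ 4. The upper and lower bounds meet at 4, so that is the treewidth.

4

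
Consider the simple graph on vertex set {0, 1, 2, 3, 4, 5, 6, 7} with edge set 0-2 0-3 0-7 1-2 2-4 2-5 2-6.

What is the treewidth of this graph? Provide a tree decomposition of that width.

Treewidth 1.
One such decomposition:
Bags: B1 = {0, 7}  B2 = {0, 2}  B3 = {2, 6}  B4 = {0, 3}  B5 = {2, 5}  B6 = {2, 4}  B7 = {1, 2}
Tree: B1–B2, B2–B3, B1–B4, B2–B5, B2–B6, B6–B7

Each bag holds 2 vertices, so the decomposition has width 1, which upper-bounds the treewidth. G has an edge, so its treewidth is at least 1. Therefore the treewidth is 1.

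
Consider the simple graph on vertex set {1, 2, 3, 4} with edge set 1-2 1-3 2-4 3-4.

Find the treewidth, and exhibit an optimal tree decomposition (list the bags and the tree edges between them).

Treewidth 2.
One optimal decomposition is:
Bags: B1 = {1, 2, 3}  B2 = {2, 3, 4}
Tree: B1–B2

The largest bag has 3 vertices, giving width 2; this decomposition certifies tw(G) ≤ 2. The edges 3–1–2–4–3 form a cycle, so G is not a tree and its treewidth is at least 2. Hence tw(G) = 2 exactly.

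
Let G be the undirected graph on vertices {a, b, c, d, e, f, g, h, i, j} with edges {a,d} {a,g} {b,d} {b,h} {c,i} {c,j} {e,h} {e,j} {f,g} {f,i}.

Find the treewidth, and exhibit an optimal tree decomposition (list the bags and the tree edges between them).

Each bag holds 3 vertices, so the decomposition has width 2, which upper-bounds the treewidth. Since h–b–d–a–g–f–i–c–j–e–h is a cycle in G, G is not acyclic. Forests are exactly the graphs of treewidth ≤ 1, so tw(G) ≥ 2. The upper and lower bounds meet at 2, so that is the treewidth.

Treewidth 2.
Bags: B1 = {b, d, h}  B2 = {a, d, h}  B3 = {a, g, h}  B4 = {f, g, h}  B5 = {f, h, i}  B6 = {c, h, i}  B7 = {c, h, j}  B8 = {e, h, j}
Tree: B1–B2, B2–B3, B3–B4, B4–B5, B5–B6, B6–B7, B7–B8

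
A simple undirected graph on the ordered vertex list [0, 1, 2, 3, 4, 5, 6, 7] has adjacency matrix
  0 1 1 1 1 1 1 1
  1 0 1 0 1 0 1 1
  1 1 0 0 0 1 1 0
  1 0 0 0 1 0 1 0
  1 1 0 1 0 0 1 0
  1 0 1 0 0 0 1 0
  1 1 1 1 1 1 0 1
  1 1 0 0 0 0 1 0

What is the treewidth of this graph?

3

A width-3 tree decomposition is:
Bags: B1 = {0, 3, 4, 6}  B2 = {0, 1, 4, 6}  B3 = {0, 1, 2, 6}  B4 = {0, 1, 6, 7}  B5 = {0, 2, 5, 6}
Tree: B1–B2, B2–B3, B2–B4, B3–B5
Every bag has size at most 4, so the width is 4 − 1 = 3 and tw(G) ≤ 3. On the other hand G contains the 4-clique {0, 1, 2, 6}. A clique must lie in a single bag of any decomposition, so no decomposition can have width below 3. The upper and lower bounds meet at 3, so that is the treewidth.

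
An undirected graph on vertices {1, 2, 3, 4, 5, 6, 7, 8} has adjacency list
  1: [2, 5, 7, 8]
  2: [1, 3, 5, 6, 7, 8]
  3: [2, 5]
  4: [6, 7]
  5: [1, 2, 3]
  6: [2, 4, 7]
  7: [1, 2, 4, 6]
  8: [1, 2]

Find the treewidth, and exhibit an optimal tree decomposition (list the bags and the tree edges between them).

Every bag has size at most 3, so the width is 3 − 1 = 2 and tw(G) ≤ 2. For the lower bound, the 3 vertices {1, 2, 8} are pairwise adjacent, and any tree decomposition puts a clique entirely inside one bag — forcing width ≥ 2. Therefore the treewidth is 2.

Treewidth 2.
One such decomposition:
Bags: B1 = {1, 2, 7}  B2 = {2, 6, 7}  B3 = {1, 2, 5}  B4 = {2, 3, 5}  B5 = {4, 6, 7}  B6 = {1, 2, 8}
Tree: B1–B2, B1–B3, B3–B4, B2–B5, B1–B6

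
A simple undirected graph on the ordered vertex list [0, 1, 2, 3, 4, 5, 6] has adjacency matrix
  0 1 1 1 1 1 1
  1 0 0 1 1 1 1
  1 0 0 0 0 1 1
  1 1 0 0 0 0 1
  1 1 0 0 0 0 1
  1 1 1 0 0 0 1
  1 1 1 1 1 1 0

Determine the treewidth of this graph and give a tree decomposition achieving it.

The largest bag has 4 vertices, giving width 3; this decomposition certifies tw(G) ≤ 3. Conversely, {0, 1, 3, 6} is a clique of size 4, and the vertices of any clique must share a bag in every tree decomposition; so some bag has ≥ 4 vertices and tw(G) ≥ 3. Therefore the treewidth is 3.

Treewidth 3.
One such decomposition:
Bags: B1 = {0, 1, 4, 6}  B2 = {0, 1, 5, 6}  B3 = {0, 2, 5, 6}  B4 = {0, 1, 3, 6}
Tree: B1–B2, B2–B3, B2–B4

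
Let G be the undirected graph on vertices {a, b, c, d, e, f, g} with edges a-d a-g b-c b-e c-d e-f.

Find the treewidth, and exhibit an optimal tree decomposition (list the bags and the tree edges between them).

The largest bag has 2 vertices, giving width 1; this decomposition certifies tw(G) ≤ 1. Since G has at least one edge (e.g. f–e), it is not an edgeless graph, so tw(G) ≥ 1. Hence tw(G) = 1 exactly.

Treewidth 1.
Bags: B1 = {e, f}  B2 = {b, e}  B3 = {b, c}  B4 = {c, d}  B5 = {a, d}  B6 = {a, g}
Tree: B1–B2, B2–B3, B3–B4, B4–B5, B5–B6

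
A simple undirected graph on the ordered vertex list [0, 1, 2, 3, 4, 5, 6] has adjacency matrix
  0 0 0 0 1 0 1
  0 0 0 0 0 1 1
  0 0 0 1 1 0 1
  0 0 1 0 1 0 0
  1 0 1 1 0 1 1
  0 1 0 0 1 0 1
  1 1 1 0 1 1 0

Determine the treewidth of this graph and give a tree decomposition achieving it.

Treewidth 2.
One such decomposition:
Bags: B1 = {2, 4, 6}  B2 = {0, 4, 6}  B3 = {2, 3, 4}  B4 = {4, 5, 6}  B5 = {1, 5, 6}
Tree: B1–B2, B1–B3, B2–B4, B4–B5

The largest bag has 3 vertices, giving width 2; this decomposition certifies tw(G) ≤ 2. For the lower bound, the 3 vertices {1, 5, 6} are pairwise adjacent, and any tree decomposition puts a clique entirely inside one bag — forcing width ≥ 2. The upper and lower bounds meet at 2, so that is the treewidth.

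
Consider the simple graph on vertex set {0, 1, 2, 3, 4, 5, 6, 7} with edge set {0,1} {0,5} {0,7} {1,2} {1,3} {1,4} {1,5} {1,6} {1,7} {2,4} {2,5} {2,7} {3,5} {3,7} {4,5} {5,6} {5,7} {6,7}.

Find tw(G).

3

A width-3 tree decomposition is:
Bags: B1 = {1, 2, 4, 5}  B2 = {1, 2, 5, 7}  B3 = {1, 5, 6, 7}  B4 = {1, 3, 5, 7}  B5 = {0, 1, 5, 7}
Tree: B1–B2, B2–B3, B2–B4, B4–B5
The largest bag has 4 vertices, giving width 3; this decomposition certifies tw(G) ≤ 3. On the other hand G contains the 4-clique {1, 2, 4, 5}. A clique must lie in a single bag of any decomposition, so no decomposition can have width below 3. Hence tw(G) = 3 exactly.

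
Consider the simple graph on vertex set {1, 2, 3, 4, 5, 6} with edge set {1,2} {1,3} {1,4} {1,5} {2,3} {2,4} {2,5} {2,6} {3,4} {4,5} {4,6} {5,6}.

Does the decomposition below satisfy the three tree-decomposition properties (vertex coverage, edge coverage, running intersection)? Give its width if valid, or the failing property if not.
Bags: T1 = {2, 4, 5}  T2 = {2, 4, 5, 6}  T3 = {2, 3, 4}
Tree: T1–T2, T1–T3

A tree decomposition must satisfy three properties: every vertex lies in some bag; for every edge, both endpoints lie together in some bag; and for every vertex, the bags containing it form a connected subtree. Here vertex 1 appears in no bag, so the decomposition is invalid.

No — vertex 1 appears in no bag.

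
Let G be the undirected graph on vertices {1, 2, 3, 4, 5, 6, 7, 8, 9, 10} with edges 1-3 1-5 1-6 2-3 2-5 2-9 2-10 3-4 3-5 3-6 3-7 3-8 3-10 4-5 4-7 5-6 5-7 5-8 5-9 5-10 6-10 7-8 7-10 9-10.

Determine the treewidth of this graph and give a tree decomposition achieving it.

Treewidth 3.
Bags: B1 = {2, 3, 5, 10}  B2 = {2, 5, 9, 10}  B3 = {3, 5, 7, 10}  B4 = {3, 4, 5, 7}  B5 = {3, 5, 6, 10}  B6 = {1, 3, 5, 6}  B7 = {3, 5, 7, 8}
Tree: B1–B2, B1–B3, B3–B4, B1–B5, B5–B6, B4–B7

The largest bag has 4 vertices, giving width 3; this decomposition certifies tw(G) ≤ 3. On the other hand G contains the 4-clique {2, 5, 9, 10}. A clique must lie in a single bag of any decomposition, so no decomposition can have width below 3. Therefore the treewidth is 3.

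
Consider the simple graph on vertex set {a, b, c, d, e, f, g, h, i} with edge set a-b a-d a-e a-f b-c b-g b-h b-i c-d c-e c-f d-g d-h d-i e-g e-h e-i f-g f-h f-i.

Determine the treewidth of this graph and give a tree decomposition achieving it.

Treewidth 4.
One optimal decomposition is:
Bags: B1 = {a, b, d, e, f}  B2 = {b, d, e, f, h}  B3 = {b, d, e, f, i}  B4 = {b, d, e, f, g}  B5 = {b, c, d, e, f}
Tree: B1–B2, B2–B3, B3–B4, B4–B5

The largest bag has 5 vertices, giving width 4; this decomposition certifies tw(G) ≤ 4. For the lower bound: the 5 vertex sets {a,f}, {b,h}, {e,i}, {d}, {g} are disjoint, each induces a connected subgraph, and every pair is joined by at least one edge of G. Contracting each set to a single vertex therefore yields K_{5} as a minor, and since treewidth is minor-monotone, tw(G) ≥ tw(K_{5}) = 4. The upper and lower bounds meet at 4, so that is the treewidth.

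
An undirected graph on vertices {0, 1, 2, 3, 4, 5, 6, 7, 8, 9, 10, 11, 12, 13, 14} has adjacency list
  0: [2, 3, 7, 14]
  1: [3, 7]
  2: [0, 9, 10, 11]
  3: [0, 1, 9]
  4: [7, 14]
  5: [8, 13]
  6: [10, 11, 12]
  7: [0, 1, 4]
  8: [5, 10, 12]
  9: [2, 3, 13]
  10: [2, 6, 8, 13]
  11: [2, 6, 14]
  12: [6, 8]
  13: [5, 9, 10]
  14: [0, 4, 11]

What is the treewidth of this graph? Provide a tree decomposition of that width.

The largest bag has 4 vertices, giving width 3; this decomposition certifies tw(G) ≤ 3. For the lower bound: the 4 vertex sets {5,8,12}, {13}, {10}, {2,6,9,11} are disjoint, each induces a connected subgraph, and every pair is joined by at least one edge of G. Contracting each set to a single vertex therefore yields K_{4} as a minor, and since treewidth is minor-monotone, tw(G) ≥ tw(K_{4}) = 3. Hence tw(G) = 3 exactly.

Treewidth 3.
Bags: B1 = {5, 8, 12, 13}  B2 = {8, 10, 12, 13}  B3 = {6, 10, 12, 13}  B4 = {6, 9, 10, 13}  B5 = {2, 6, 9, 10}  B6 = {2, 6, 9, 11}  B7 = {2, 3, 9, 11}  B8 = {0, 2, 3, 11}  B9 = {0, 3, 11, 14}  B10 = {0, 1, 3, 14}  B11 = {0, 1, 7, 14}  B12 = {1, 4, 7, 14}
Tree: B1–B2, B2–B3, B3–B4, B4–B5, B5–B6, B6–B7, B7–B8, B8–B9, B9–B10, B10–B11, B11–B12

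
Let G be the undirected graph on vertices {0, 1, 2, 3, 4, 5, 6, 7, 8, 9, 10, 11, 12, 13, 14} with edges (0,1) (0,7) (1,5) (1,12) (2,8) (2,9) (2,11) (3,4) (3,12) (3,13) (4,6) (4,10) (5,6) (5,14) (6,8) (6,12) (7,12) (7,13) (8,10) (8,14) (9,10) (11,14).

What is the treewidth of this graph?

A width-3 tree decomposition is:
Bags: B1 = {0, 1, 7, 13}  B2 = {1, 7, 12, 13}  B3 = {1, 3, 12, 13}  B4 = {1, 3, 5, 12}  B5 = {3, 5, 6, 12}  B6 = {3, 4, 5, 6}  B7 = {4, 5, 6, 14}  B8 = {4, 6, 8, 14}  B9 = {4, 8, 10, 14}  B10 = {8, 10, 11, 14}  B11 = {2, 8, 10, 11}  B12 = {2, 9, 10, 11}
Tree: B1–B2, B2–B3, B3–B4, B4–B5, B5–B6, B6–B7, B7–B8, B8–B9, B9–B10, B10–B11, B11–B12
Every bag has size at most 4, so the width is 4 − 1 = 3 and tw(G) ≤ 3. For the lower bound: the 4 vertex sets {0,7,13}, {1}, {12}, {3,4,5,6} are disjoint, each induces a connected subgraph, and every pair is joined by at least one edge of G. Contracting each set to a single vertex therefore yields K_{4} as a minor, and since treewidth is minor-monotone, tw(G) ≥ tw(K_{4}) = 3. The upper and lower bounds meet at 3, so that is the treewidth.

3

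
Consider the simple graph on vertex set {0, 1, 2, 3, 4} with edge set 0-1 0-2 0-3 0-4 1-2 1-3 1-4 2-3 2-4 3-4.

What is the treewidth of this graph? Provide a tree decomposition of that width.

With just one bag of size 5, the width is 5 − 1 = 4, so tw(G) ≤ 4. Conversely, {0, 1, 2, 3, 4} is a clique of size 5, and the vertices of any clique must share a bag in every tree decomposition; so some bag has ≥ 5 vertices and tw(G) ≥ 4. Therefore the treewidth is 4.

Treewidth 4.
One optimal decomposition is:
Bags: B1 = {0, 1, 2, 3, 4}
Tree: (single bag)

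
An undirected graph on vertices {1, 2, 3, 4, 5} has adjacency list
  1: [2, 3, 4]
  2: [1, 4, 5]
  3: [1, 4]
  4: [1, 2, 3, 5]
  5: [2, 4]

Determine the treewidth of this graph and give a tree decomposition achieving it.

Each bag holds 3 vertices, so the decomposition has width 2, which upper-bounds the treewidth. For the lower bound, the 3 vertices {1, 2, 4} are pairwise adjacent, and any tree decomposition puts a clique entirely inside one bag — forcing width ≥ 2. The upper and lower bounds meet at 2, so that is the treewidth.

Treewidth 2.
One such decomposition:
Bags: B1 = {2, 4, 5}  B2 = {1, 2, 4}  B3 = {1, 3, 4}
Tree: B1–B2, B2–B3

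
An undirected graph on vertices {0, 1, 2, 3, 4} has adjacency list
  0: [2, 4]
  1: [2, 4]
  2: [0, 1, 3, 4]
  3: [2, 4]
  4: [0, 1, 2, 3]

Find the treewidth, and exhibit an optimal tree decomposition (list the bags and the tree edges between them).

Each bag holds 3 vertices, so the decomposition has width 2, which upper-bounds the treewidth. Conversely, {0, 2, 4} is a clique of size 3, and the vertices of any clique must share a bag in every tree decomposition; so some bag has ≥ 3 vertices and tw(G) ≥ 2. Combining the bounds, tw(G) = 2.

Treewidth 2.
One such decomposition:
Bags: B1 = {1, 2, 4}  B2 = {0, 2, 4}  B3 = {2, 3, 4}
Tree: B1–B2, B1–B3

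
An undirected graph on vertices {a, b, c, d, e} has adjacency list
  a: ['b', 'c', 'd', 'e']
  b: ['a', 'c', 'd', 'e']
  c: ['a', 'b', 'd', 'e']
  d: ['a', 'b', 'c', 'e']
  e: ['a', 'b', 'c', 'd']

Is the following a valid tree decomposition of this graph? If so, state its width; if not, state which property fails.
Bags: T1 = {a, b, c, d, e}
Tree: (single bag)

Checking the three conditions: (i) the bags cover all of {a, b, c, d, e}; (ii) for each edge, some bag contains both endpoints; (iii) the bags containing any fixed vertex form a subtree. All hold, so the decomposition is valid with width 5 − 1 = 4.

Yes; width 4.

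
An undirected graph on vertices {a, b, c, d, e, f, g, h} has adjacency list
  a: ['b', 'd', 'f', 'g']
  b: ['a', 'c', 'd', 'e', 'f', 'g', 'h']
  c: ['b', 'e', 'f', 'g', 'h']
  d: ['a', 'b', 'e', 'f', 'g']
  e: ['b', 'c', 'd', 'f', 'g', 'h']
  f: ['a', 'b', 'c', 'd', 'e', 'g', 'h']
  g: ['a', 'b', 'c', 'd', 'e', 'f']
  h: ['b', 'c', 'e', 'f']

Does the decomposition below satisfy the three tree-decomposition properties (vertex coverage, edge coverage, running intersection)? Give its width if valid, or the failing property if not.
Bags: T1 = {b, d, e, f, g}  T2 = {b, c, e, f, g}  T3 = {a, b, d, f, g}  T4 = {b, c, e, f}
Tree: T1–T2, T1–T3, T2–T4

A tree decomposition must satisfy three properties: every vertex lies in some bag; for every edge, both endpoints lie together in some bag; and for every vertex, the bags containing it form a connected subtree. Here vertex h appears in no bag, so the decomposition is invalid.

No — vertex h appears in no bag.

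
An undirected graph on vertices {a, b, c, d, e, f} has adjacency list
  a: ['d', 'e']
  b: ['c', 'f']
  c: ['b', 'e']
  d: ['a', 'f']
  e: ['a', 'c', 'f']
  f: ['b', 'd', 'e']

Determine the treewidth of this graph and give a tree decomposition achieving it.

Every bag has size at most 3, so the width is 3 − 1 = 2 and tw(G) ≤ 2. Since b–c–e–f–b is a cycle in G, G is not acyclic. Forests are exactly the graphs of treewidth ≤ 1, so tw(G) ≥ 2. Therefore the treewidth is 2.

Treewidth 2.
One optimal decomposition is:
Bags: B1 = {b, c, f}  B2 = {c, e, f}  B3 = {d, e, f}  B4 = {a, d, e}
Tree: B1–B2, B2–B3, B3–B4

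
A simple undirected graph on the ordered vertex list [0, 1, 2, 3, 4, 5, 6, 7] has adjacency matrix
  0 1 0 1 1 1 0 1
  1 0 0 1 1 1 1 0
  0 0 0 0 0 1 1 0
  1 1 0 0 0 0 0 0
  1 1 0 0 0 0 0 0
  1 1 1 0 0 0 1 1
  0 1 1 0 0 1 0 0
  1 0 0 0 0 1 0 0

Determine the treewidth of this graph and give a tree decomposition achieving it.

Treewidth 2.
One optimal decomposition is:
Bags: B1 = {0, 5, 7}  B2 = {0, 1, 5}  B3 = {0, 1, 4}  B4 = {1, 5, 6}  B5 = {2, 5, 6}  B6 = {0, 1, 3}
Tree: B1–B2, B2–B3, B2–B4, B4–B5, B3–B6

Each bag holds 3 vertices, so the decomposition has width 2, which upper-bounds the treewidth. For the lower bound, the 3 vertices {0, 1, 3} are pairwise adjacent, and any tree decomposition puts a clique entirely inside one bag — forcing width ≥ 2. Therefore the treewidth is 2.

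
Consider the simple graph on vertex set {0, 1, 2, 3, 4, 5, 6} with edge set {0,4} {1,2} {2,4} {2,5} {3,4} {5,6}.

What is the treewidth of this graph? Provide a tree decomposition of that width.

Treewidth 1.
One such decomposition:
Bags: B1 = {2, 4}  B2 = {3, 4}  B3 = {0, 4}  B4 = {1, 2}  B5 = {2, 5}  B6 = {5, 6}
Tree: B1–B2, B2–B3, B1–B4, B4–B5, B5–B6

Every bag has size at most 2, so the width is 2 − 1 = 1 and tw(G) ≤ 1. Since G has at least one edge (e.g. 4–2), it is not an edgeless graph, so tw(G) ≥ 1. Hence tw(G) = 1 exactly.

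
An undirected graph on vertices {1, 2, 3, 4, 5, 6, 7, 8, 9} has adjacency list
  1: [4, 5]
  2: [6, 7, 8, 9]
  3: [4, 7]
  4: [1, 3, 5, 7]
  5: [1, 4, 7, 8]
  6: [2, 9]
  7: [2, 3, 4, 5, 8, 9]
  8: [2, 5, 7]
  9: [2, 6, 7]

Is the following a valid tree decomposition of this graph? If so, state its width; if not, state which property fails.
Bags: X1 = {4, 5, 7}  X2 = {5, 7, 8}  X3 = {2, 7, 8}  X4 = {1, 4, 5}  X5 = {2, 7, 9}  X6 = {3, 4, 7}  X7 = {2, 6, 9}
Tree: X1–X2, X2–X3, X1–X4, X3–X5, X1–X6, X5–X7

Checking the three conditions: (i) the bags cover all of {1, 2, 3, 4, 5, 6, 7, 8, 9}; (ii) for each edge, some bag contains both endpoints; (iii) the bags containing any fixed vertex form a subtree. All hold, so the decomposition is valid with width 3 − 1 = 2.

Yes; width 2.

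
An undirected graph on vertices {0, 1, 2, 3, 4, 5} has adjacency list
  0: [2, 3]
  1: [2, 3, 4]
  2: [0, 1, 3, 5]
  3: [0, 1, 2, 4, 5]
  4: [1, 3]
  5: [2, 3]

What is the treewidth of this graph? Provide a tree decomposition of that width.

Treewidth 2.
One optimal decomposition is:
Bags: B1 = {1, 2, 3}  B2 = {2, 3, 5}  B3 = {0, 2, 3}  B4 = {1, 3, 4}
Tree: B1–B2, B2–B3, B1–B4

Each bag holds 3 vertices, so the decomposition has width 2, which upper-bounds the treewidth. On the other hand G contains the 3-clique {0, 2, 3}. A clique must lie in a single bag of any decomposition, so no decomposition can have width below 2. Combining the bounds, tw(G) = 2.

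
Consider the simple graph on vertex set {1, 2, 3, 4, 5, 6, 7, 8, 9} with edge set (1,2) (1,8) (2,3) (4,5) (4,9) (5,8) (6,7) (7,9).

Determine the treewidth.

A width-1 tree decomposition is:
Bags: B1 = {2, 3}  B2 = {1, 2}  B3 = {1, 8}  B4 = {5, 8}  B5 = {4, 5}  B6 = {4, 9}  B7 = {7, 9}  B8 = {6, 7}
Tree: B1–B2, B2–B3, B3–B4, B4–B5, B5–B6, B6–B7, B7–B8
The largest bag has 2 vertices, giving width 1; this decomposition certifies tw(G) ≤ 1. G has an edge, so its treewidth is at least 1. Combining the bounds, tw(G) = 1.

1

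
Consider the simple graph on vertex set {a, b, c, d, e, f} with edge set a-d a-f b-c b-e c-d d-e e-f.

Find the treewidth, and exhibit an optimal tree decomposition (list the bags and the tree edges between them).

The largest bag has 3 vertices, giving width 2; this decomposition certifies tw(G) ≤ 2. For the lower bound, G contains the cycle c–b–e–d–c, so G is not a forest; only forests have treewidth ≤ 1, hence tw(G) ≥ 2. The upper and lower bounds meet at 2, so that is the treewidth.

Treewidth 2.
Bags: B1 = {b, c, d}  B2 = {b, d, e}  B3 = {a, d, e}  B4 = {a, e, f}
Tree: B1–B2, B2–B3, B3–B4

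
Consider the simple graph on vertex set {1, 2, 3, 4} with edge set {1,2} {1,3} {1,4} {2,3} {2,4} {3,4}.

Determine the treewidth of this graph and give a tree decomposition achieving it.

Treewidth 3.
One such decomposition:
Bags: B1 = {1, 2, 3, 4}
Tree: (single bag)

A single bag containing all 4 vertices is trivially a valid decomposition of width 3. On the other hand G contains the 4-clique {1, 2, 3, 4}. A clique must lie in a single bag of any decomposition, so no decomposition can have width below 3. Hence tw(G) = 3 exactly.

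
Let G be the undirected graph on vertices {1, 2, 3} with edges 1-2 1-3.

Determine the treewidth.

1

A width-1 tree decomposition is:
Bags: B1 = {1, 3}  B2 = {1, 2}
Tree: B1–B2
The largest bag has 2 vertices, giving width 1; this decomposition certifies tw(G) ≤ 1. Since G has at least one edge (e.g. 1–3), it is not an edgeless graph, so tw(G) ≥ 1. The upper and lower bounds meet at 1, so that is the treewidth.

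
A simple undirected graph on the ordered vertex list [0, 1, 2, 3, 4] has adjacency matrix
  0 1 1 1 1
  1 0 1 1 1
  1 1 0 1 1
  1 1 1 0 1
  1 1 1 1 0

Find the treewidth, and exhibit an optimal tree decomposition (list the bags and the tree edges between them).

With just one bag of size 5, the width is 5 − 1 = 4, so tw(G) ≤ 4. For the lower bound, the 5 vertices {0, 1, 2, 3, 4} are pairwise adjacent, and any tree decomposition puts a clique entirely inside one bag — forcing width ≥ 4. The upper and lower bounds meet at 4, so that is the treewidth.

Treewidth 4.
Bags: B1 = {0, 1, 2, 3, 4}
Tree: (single bag)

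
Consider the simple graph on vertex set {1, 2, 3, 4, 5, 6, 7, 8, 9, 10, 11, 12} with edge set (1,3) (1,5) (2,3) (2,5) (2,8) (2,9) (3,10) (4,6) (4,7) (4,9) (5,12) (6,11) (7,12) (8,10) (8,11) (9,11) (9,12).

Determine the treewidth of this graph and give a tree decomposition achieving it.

Treewidth 3.
One optimal decomposition is:
Bags: B1 = {1, 3, 5, 10}  B2 = {2, 3, 5, 10}  B3 = {2, 5, 8, 10}  B4 = {2, 5, 8, 12}  B5 = {2, 8, 9, 12}  B6 = {8, 9, 11, 12}  B7 = {7, 9, 11, 12}  B8 = {4, 7, 9, 11}  B9 = {4, 6, 7, 11}
Tree: B1–B2, B2–B3, B3–B4, B4–B5, B5–B6, B6–B7, B7–B8, B8–B9

The largest bag has 4 vertices, giving width 3; this decomposition certifies tw(G) ≤ 3. For the lower bound: the 4 vertex sets {1,3,10}, {5}, {2}, {8,9,11,12} are disjoint, each induces a connected subgraph, and every pair is joined by at least one edge of G. Contracting each set to a single vertex therefore yields K_{4} as a minor, and since treewidth is minor-monotone, tw(G) ≥ tw(K_{4}) = 3. Therefore the treewidth is 3.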